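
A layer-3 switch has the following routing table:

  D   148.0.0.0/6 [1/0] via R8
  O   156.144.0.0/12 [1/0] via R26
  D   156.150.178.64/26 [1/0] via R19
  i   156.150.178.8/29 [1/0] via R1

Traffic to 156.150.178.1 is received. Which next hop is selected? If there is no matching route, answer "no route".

Routes whose prefix contains 156.150.178.1:
  156.144.0.0/12 (156.144.0.0 - 156.159.255.255) -> R26
More-specific entries that do NOT match:
  156.150.178.8/29 (156.150.178.8 - 156.150.178.15) does not contain 156.150.178.1
  156.150.178.64/26 (156.150.178.64 - 156.150.178.127) does not contain 156.150.178.1
Longest matching prefix is /12 -> next hop R26.

R26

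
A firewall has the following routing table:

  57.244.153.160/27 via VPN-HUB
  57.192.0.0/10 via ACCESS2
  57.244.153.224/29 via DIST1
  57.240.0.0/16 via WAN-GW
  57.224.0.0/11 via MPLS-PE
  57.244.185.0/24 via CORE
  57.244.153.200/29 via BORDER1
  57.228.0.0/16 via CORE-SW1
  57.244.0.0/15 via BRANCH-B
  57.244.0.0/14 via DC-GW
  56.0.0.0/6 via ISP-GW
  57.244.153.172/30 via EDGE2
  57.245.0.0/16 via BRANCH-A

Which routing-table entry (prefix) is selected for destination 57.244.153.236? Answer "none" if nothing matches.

57.244.0.0/15

Entries matching 57.244.153.236:
  56.0.0.0/6 (56.0.0.0 - 59.255.255.255)
  57.192.0.0/10 (57.192.0.0 - 57.255.255.255)
  57.224.0.0/11 (57.224.0.0 - 57.255.255.255)
  57.244.0.0/14 (57.244.0.0 - 57.247.255.255)
  57.244.0.0/15 (57.244.0.0 - 57.245.255.255)
Most specific is 57.244.0.0/15.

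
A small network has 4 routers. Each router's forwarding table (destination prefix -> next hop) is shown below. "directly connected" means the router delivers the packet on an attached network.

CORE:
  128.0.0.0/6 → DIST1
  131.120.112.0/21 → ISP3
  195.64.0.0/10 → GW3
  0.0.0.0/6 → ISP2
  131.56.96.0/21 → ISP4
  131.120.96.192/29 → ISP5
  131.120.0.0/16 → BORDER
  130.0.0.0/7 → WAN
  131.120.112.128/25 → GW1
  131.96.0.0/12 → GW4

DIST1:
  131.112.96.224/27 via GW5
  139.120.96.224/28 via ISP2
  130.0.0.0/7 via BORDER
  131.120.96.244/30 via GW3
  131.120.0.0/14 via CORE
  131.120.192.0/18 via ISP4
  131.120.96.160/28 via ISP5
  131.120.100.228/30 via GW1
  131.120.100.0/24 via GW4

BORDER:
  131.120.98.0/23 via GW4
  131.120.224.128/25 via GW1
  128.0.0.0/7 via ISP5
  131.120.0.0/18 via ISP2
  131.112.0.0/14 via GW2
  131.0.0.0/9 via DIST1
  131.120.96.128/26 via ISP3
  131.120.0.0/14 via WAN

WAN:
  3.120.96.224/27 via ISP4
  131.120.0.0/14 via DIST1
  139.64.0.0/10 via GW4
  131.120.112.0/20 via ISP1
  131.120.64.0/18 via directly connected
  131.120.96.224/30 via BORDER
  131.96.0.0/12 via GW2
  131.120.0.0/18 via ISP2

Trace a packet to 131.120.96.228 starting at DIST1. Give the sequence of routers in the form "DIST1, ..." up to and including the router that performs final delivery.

At DIST1: longest match for 131.120.96.228 is 131.120.0.0/14 -> CORE
At CORE: longest match for 131.120.96.228 is 131.120.0.0/16 -> BORDER
At BORDER: longest match for 131.120.96.228 is 131.120.0.0/14 -> WAN
At WAN: longest match for 131.120.96.228 is 131.120.64.0/18 -> directly connected

DIST1, CORE, BORDER, WAN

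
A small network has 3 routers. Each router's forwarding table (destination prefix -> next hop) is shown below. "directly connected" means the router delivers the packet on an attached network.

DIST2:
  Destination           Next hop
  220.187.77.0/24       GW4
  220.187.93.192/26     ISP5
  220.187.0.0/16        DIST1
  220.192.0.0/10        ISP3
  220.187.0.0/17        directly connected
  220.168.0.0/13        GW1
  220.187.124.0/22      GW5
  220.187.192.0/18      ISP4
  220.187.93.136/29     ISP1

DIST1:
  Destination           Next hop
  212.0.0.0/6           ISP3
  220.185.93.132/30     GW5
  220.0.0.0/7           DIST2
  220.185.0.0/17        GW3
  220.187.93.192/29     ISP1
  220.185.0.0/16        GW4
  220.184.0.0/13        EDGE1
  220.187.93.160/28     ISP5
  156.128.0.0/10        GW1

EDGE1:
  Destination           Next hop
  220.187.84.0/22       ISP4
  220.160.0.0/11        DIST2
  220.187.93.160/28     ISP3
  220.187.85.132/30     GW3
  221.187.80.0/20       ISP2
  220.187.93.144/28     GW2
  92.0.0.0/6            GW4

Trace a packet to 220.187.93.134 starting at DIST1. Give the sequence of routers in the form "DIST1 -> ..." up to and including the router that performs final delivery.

At DIST1: longest match for 220.187.93.134 is 220.184.0.0/13 -> EDGE1
At EDGE1: longest match for 220.187.93.134 is 220.160.0.0/11 -> DIST2
At DIST2: longest match for 220.187.93.134 is 220.187.0.0/17 -> directly connected

DIST1 -> EDGE1 -> DIST2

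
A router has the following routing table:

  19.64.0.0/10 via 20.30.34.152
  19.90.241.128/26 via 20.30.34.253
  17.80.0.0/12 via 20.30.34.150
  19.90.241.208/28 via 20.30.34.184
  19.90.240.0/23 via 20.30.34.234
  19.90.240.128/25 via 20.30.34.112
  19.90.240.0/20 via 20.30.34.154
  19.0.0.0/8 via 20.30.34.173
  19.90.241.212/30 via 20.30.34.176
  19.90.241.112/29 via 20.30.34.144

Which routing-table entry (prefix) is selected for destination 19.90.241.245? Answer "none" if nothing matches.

Entries matching 19.90.241.245:
  19.0.0.0/8 (19.0.0.0 - 19.255.255.255)
  19.64.0.0/10 (19.64.0.0 - 19.127.255.255)
  19.90.240.0/20 (19.90.240.0 - 19.90.255.255)
  19.90.240.0/23 (19.90.240.0 - 19.90.241.255)
Most specific is 19.90.240.0/23.

19.90.240.0/23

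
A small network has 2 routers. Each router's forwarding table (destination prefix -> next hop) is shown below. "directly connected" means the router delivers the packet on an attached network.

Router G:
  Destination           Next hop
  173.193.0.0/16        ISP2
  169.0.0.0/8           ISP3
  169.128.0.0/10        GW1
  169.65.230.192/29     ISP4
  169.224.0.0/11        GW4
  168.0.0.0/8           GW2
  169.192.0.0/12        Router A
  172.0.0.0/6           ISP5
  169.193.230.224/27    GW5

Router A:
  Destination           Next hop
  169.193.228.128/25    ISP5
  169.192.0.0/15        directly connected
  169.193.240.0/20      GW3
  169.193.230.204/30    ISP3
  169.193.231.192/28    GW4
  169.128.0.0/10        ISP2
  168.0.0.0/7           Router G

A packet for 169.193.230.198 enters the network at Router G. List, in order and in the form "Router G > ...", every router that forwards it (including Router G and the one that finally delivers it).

Router G > Router A

At Router G: longest match for 169.193.230.198 is 169.192.0.0/12 -> Router A
At Router A: longest match for 169.193.230.198 is 169.192.0.0/15 -> directly connected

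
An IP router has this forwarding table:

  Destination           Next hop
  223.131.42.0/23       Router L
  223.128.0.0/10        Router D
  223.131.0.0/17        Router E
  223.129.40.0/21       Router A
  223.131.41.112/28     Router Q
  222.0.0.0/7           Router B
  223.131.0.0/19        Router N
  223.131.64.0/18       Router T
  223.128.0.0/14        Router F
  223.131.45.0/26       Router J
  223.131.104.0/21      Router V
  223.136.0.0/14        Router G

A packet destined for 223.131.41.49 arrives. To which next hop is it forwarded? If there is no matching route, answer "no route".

Routes whose prefix contains 223.131.41.49:
  222.0.0.0/7 (222.0.0.0 - 223.255.255.255) -> Router B
  223.128.0.0/10 (223.128.0.0 - 223.191.255.255) -> Router D
  223.128.0.0/14 (223.128.0.0 - 223.131.255.255) -> Router F
  223.131.0.0/17 (223.131.0.0 - 223.131.127.255) -> Router E
More-specific entries that do NOT match:
  223.131.41.112/28 (223.131.41.112 - 223.131.41.127) does not contain 223.131.41.49
  223.131.45.0/26 (223.131.45.0 - 223.131.45.63) does not contain 223.131.41.49
  223.131.42.0/23 (223.131.42.0 - 223.131.43.255) does not contain 223.131.41.49
  223.129.40.0/21 (223.129.40.0 - 223.129.47.255) does not contain 223.131.41.49
  223.131.104.0/21 (223.131.104.0 - 223.131.111.255) does not contain 223.131.41.49
  223.131.0.0/19 (223.131.0.0 - 223.131.31.255) does not contain 223.131.41.49
  223.131.64.0/18 (223.131.64.0 - 223.131.127.255) does not contain 223.131.41.49
Longest matching prefix is /17 -> next hop Router E.

Router E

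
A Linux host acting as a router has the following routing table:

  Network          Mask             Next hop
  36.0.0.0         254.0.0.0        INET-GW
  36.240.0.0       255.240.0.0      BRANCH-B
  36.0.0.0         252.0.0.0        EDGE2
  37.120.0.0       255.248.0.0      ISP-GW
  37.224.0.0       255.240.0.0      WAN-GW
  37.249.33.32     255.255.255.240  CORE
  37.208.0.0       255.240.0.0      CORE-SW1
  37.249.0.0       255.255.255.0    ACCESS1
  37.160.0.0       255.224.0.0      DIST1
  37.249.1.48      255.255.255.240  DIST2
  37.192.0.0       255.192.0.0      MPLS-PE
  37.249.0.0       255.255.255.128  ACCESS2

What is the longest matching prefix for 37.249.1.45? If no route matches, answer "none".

Entries matching 37.249.1.45:
  36.0.0.0/6 (36.0.0.0 - 39.255.255.255)
  36.0.0.0/7 (36.0.0.0 - 37.255.255.255)
  37.192.0.0/10 (37.192.0.0 - 37.255.255.255)
Most specific is 37.192.0.0/10.

37.192.0.0/10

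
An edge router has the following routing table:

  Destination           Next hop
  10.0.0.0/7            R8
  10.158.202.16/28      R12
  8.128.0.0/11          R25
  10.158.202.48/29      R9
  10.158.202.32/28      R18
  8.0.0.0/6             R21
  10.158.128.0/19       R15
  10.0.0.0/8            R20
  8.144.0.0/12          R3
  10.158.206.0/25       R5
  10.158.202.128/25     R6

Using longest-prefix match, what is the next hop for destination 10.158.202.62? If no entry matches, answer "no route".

R20

Routes whose prefix contains 10.158.202.62:
  8.0.0.0/6 (8.0.0.0 - 11.255.255.255) -> R21
  10.0.0.0/7 (10.0.0.0 - 11.255.255.255) -> R8
  10.0.0.0/8 (10.0.0.0 - 10.255.255.255) -> R20
More-specific entries that do NOT match:
  10.158.202.48/29 (10.158.202.48 - 10.158.202.55) does not contain 10.158.202.62
  10.158.202.16/28 (10.158.202.16 - 10.158.202.31) does not contain 10.158.202.62
  10.158.202.32/28 (10.158.202.32 - 10.158.202.47) does not contain 10.158.202.62
  10.158.206.0/25 (10.158.206.0 - 10.158.206.127) does not contain 10.158.202.62
  10.158.202.128/25 (10.158.202.128 - 10.158.202.255) does not contain 10.158.202.62
  10.158.128.0/19 (10.158.128.0 - 10.158.159.255) does not contain 10.158.202.62
  8.144.0.0/12 (8.144.0.0 - 8.159.255.255) does not contain 10.158.202.62
  8.128.0.0/11 (8.128.0.0 - 8.159.255.255) does not contain 10.158.202.62
Longest matching prefix is /8 -> next hop R20.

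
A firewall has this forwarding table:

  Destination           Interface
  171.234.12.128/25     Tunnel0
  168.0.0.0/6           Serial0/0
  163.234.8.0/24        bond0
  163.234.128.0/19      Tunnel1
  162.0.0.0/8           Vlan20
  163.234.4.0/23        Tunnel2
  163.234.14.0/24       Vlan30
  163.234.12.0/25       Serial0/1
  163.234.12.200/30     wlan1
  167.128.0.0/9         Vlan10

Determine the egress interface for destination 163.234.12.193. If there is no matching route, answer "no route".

no route

No entry's prefix contains 163.234.12.193; there is no default route.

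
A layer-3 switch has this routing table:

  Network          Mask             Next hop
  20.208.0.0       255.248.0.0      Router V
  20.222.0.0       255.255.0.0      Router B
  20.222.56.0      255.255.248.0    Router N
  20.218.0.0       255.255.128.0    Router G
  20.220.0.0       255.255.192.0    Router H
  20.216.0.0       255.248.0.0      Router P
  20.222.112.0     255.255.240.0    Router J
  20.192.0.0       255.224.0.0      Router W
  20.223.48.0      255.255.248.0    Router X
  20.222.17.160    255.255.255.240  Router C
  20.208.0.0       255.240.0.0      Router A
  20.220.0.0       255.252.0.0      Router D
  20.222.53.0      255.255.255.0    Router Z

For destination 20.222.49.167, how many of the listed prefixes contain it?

5

Prefixes containing 20.222.49.167:
  20.192.0.0/11 (20.192.0.0 - 20.223.255.255)
  20.208.0.0/12 (20.208.0.0 - 20.223.255.255)
  20.216.0.0/13 (20.216.0.0 - 20.223.255.255)
  20.220.0.0/14 (20.220.0.0 - 20.223.255.255)
  20.222.0.0/16 (20.222.0.0 - 20.222.255.255)
Total matching entries: 5.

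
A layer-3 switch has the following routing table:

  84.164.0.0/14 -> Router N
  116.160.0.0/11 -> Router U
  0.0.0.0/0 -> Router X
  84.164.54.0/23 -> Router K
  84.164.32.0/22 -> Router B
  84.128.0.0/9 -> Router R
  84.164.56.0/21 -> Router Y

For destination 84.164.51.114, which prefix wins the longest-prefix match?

Entries matching 84.164.51.114:
  0.0.0.0/0 (default, matches everything)
  84.128.0.0/9 (84.128.0.0 - 84.255.255.255)
  84.164.0.0/14 (84.164.0.0 - 84.167.255.255)
Most specific is 84.164.0.0/14.

84.164.0.0/14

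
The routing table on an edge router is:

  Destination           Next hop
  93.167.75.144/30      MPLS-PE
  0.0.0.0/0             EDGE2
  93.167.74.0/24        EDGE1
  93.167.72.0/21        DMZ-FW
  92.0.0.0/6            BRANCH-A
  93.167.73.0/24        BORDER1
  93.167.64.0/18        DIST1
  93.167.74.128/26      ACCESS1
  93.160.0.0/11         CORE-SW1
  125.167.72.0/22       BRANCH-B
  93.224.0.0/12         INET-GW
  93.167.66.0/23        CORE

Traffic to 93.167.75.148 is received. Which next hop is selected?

Routes whose prefix contains 93.167.75.148:
  0.0.0.0/0 (default, matches everything) -> EDGE2
  92.0.0.0/6 (92.0.0.0 - 95.255.255.255) -> BRANCH-A
  93.160.0.0/11 (93.160.0.0 - 93.191.255.255) -> CORE-SW1
  93.167.64.0/18 (93.167.64.0 - 93.167.127.255) -> DIST1
  93.167.72.0/21 (93.167.72.0 - 93.167.79.255) -> DMZ-FW
More-specific entries that do NOT match:
  93.167.75.144/30 (93.167.75.144 - 93.167.75.147) does not contain 93.167.75.148
  93.167.74.128/26 (93.167.74.128 - 93.167.74.191) does not contain 93.167.75.148
  93.167.74.0/24 (93.167.74.0 - 93.167.74.255) does not contain 93.167.75.148
  93.167.73.0/24 (93.167.73.0 - 93.167.73.255) does not contain 93.167.75.148
  93.167.66.0/23 (93.167.66.0 - 93.167.67.255) does not contain 93.167.75.148
  125.167.72.0/22 (125.167.72.0 - 125.167.75.255) does not contain 93.167.75.148
Longest matching prefix is /21 -> next hop DMZ-FW.

DMZ-FW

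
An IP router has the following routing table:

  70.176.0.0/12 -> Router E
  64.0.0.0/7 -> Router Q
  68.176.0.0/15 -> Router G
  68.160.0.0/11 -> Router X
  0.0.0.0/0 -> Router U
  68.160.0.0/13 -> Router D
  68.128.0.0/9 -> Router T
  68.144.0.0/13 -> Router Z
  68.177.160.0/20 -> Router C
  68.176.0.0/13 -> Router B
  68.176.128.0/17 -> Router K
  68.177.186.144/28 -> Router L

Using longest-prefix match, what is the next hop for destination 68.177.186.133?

Router G

Routes whose prefix contains 68.177.186.133:
  0.0.0.0/0 (default, matches everything) -> Router U
  68.128.0.0/9 (68.128.0.0 - 68.255.255.255) -> Router T
  68.160.0.0/11 (68.160.0.0 - 68.191.255.255) -> Router X
  68.176.0.0/13 (68.176.0.0 - 68.183.255.255) -> Router B
  68.176.0.0/15 (68.176.0.0 - 68.177.255.255) -> Router G
More-specific entries that do NOT match:
  68.177.186.144/28 (68.177.186.144 - 68.177.186.159) does not contain 68.177.186.133
  68.177.160.0/20 (68.177.160.0 - 68.177.175.255) does not contain 68.177.186.133
  68.176.128.0/17 (68.176.128.0 - 68.176.255.255) does not contain 68.177.186.133
Longest matching prefix is /15 -> next hop Router G.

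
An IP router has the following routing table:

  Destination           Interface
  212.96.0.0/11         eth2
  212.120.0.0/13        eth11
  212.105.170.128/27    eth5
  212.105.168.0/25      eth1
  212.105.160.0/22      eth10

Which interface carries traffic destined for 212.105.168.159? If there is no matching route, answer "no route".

Routes whose prefix contains 212.105.168.159:
  212.96.0.0/11 (212.96.0.0 - 212.127.255.255) -> eth2
More-specific entries that do NOT match:
  212.105.170.128/27 (212.105.170.128 - 212.105.170.159) does not contain 212.105.168.159
  212.105.168.0/25 (212.105.168.0 - 212.105.168.127) does not contain 212.105.168.159
  212.105.160.0/22 (212.105.160.0 - 212.105.163.255) does not contain 212.105.168.159
  212.120.0.0/13 (212.120.0.0 - 212.127.255.255) does not contain 212.105.168.159
Longest matching prefix is /11 -> interface eth2.

eth2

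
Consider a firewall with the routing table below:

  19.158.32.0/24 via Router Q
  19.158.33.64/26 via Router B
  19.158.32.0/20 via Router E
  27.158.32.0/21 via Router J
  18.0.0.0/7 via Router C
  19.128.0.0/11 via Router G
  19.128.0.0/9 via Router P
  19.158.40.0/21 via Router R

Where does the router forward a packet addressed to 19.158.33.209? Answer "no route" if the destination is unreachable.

Routes whose prefix contains 19.158.33.209:
  18.0.0.0/7 (18.0.0.0 - 19.255.255.255) -> Router C
  19.128.0.0/9 (19.128.0.0 - 19.255.255.255) -> Router P
  19.128.0.0/11 (19.128.0.0 - 19.159.255.255) -> Router G
  19.158.32.0/20 (19.158.32.0 - 19.158.47.255) -> Router E
More-specific entries that do NOT match:
  19.158.33.64/26 (19.158.33.64 - 19.158.33.127) does not contain 19.158.33.209
  19.158.32.0/24 (19.158.32.0 - 19.158.32.255) does not contain 19.158.33.209
  27.158.32.0/21 (27.158.32.0 - 27.158.39.255) does not contain 19.158.33.209
  19.158.40.0/21 (19.158.40.0 - 19.158.47.255) does not contain 19.158.33.209
Longest matching prefix is /20 -> next hop Router E.

Router E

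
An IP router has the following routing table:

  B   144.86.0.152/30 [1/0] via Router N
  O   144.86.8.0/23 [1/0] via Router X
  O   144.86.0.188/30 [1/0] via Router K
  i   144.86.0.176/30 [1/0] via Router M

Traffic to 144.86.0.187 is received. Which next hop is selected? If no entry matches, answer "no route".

No entry's prefix contains 144.86.0.187; there is no default route.

no route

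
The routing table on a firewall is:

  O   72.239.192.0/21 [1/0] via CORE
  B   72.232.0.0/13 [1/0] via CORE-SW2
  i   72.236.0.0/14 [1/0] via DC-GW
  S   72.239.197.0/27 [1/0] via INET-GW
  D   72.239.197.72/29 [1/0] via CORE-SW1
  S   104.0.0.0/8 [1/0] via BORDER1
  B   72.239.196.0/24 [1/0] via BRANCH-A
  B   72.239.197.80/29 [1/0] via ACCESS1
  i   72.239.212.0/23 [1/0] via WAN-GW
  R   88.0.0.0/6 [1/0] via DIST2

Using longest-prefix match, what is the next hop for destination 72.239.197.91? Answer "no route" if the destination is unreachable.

Routes whose prefix contains 72.239.197.91:
  72.232.0.0/13 (72.232.0.0 - 72.239.255.255) -> CORE-SW2
  72.236.0.0/14 (72.236.0.0 - 72.239.255.255) -> DC-GW
  72.239.192.0/21 (72.239.192.0 - 72.239.199.255) -> CORE
More-specific entries that do NOT match:
  72.239.197.72/29 (72.239.197.72 - 72.239.197.79) does not contain 72.239.197.91
  72.239.197.80/29 (72.239.197.80 - 72.239.197.87) does not contain 72.239.197.91
  72.239.197.0/27 (72.239.197.0 - 72.239.197.31) does not contain 72.239.197.91
  72.239.196.0/24 (72.239.196.0 - 72.239.196.255) does not contain 72.239.197.91
  72.239.212.0/23 (72.239.212.0 - 72.239.213.255) does not contain 72.239.197.91
Longest matching prefix is /21 -> next hop CORE.

CORE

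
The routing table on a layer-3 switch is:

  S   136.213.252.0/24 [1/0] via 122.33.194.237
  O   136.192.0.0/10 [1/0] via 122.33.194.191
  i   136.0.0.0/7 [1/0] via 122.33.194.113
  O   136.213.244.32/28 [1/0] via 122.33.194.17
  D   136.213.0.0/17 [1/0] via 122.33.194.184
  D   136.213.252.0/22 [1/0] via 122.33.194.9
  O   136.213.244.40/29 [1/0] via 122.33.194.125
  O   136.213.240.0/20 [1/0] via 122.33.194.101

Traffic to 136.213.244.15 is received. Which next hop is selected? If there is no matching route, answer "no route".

122.33.194.101

Routes whose prefix contains 136.213.244.15:
  136.0.0.0/7 (136.0.0.0 - 137.255.255.255) -> 122.33.194.113
  136.192.0.0/10 (136.192.0.0 - 136.255.255.255) -> 122.33.194.191
  136.213.240.0/20 (136.213.240.0 - 136.213.255.255) -> 122.33.194.101
More-specific entries that do NOT match:
  136.213.244.40/29 (136.213.244.40 - 136.213.244.47) does not contain 136.213.244.15
  136.213.244.32/28 (136.213.244.32 - 136.213.244.47) does not contain 136.213.244.15
  136.213.252.0/24 (136.213.252.0 - 136.213.252.255) does not contain 136.213.244.15
  136.213.252.0/22 (136.213.252.0 - 136.213.255.255) does not contain 136.213.244.15
Longest matching prefix is /20 -> next hop 122.33.194.101.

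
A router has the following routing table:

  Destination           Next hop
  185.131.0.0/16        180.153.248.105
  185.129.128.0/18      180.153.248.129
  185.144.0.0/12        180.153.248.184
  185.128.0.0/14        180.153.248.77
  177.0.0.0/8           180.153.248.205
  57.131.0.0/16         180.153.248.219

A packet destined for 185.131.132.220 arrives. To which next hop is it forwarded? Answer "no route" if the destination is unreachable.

Routes whose prefix contains 185.131.132.220:
  185.128.0.0/14 (185.128.0.0 - 185.131.255.255) -> 180.153.248.77
  185.131.0.0/16 (185.131.0.0 - 185.131.255.255) -> 180.153.248.105
More-specific entries that do NOT match:
  185.129.128.0/18 (185.129.128.0 - 185.129.191.255) does not contain 185.131.132.220
Longest matching prefix is /16 -> next hop 180.153.248.105.

180.153.248.105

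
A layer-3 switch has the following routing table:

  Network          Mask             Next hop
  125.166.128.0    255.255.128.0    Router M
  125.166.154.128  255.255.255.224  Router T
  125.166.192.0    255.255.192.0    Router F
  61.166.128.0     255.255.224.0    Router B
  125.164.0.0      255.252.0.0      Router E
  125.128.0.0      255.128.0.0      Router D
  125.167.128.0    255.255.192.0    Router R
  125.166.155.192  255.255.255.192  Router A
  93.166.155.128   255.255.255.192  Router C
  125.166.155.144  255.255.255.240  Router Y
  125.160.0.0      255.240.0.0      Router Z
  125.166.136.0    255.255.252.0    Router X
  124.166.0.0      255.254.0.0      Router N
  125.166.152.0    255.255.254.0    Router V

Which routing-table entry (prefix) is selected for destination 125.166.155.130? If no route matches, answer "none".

Entries matching 125.166.155.130:
  125.128.0.0/9 (125.128.0.0 - 125.255.255.255)
  125.160.0.0/12 (125.160.0.0 - 125.175.255.255)
  125.164.0.0/14 (125.164.0.0 - 125.167.255.255)
  125.166.128.0/17 (125.166.128.0 - 125.166.255.255)
Most specific is 125.166.128.0/17.

125.166.128.0/17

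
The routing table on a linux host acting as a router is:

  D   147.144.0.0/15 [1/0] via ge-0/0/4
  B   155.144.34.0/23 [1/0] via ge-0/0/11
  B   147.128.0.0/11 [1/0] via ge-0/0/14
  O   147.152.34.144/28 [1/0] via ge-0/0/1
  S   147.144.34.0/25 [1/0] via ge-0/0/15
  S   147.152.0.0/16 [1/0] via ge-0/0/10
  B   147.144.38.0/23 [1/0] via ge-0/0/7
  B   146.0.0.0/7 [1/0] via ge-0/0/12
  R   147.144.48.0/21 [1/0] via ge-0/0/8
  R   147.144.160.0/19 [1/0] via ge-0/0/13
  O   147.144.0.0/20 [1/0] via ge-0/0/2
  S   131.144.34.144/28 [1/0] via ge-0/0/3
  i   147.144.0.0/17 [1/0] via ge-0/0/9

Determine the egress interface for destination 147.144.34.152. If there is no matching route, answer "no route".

ge-0/0/9

Routes whose prefix contains 147.144.34.152:
  146.0.0.0/7 (146.0.0.0 - 147.255.255.255) -> ge-0/0/12
  147.128.0.0/11 (147.128.0.0 - 147.159.255.255) -> ge-0/0/14
  147.144.0.0/15 (147.144.0.0 - 147.145.255.255) -> ge-0/0/4
  147.144.0.0/17 (147.144.0.0 - 147.144.127.255) -> ge-0/0/9
More-specific entries that do NOT match:
  147.152.34.144/28 (147.152.34.144 - 147.152.34.159) does not contain 147.144.34.152
  131.144.34.144/28 (131.144.34.144 - 131.144.34.159) does not contain 147.144.34.152
  147.144.34.0/25 (147.144.34.0 - 147.144.34.127) does not contain 147.144.34.152
  155.144.34.0/23 (155.144.34.0 - 155.144.35.255) does not contain 147.144.34.152
  147.144.38.0/23 (147.144.38.0 - 147.144.39.255) does not contain 147.144.34.152
  147.144.48.0/21 (147.144.48.0 - 147.144.55.255) does not contain 147.144.34.152
  147.144.0.0/20 (147.144.0.0 - 147.144.15.255) does not contain 147.144.34.152
  147.144.160.0/19 (147.144.160.0 - 147.144.191.255) does not contain 147.144.34.152
Longest matching prefix is /17 -> interface ge-0/0/9.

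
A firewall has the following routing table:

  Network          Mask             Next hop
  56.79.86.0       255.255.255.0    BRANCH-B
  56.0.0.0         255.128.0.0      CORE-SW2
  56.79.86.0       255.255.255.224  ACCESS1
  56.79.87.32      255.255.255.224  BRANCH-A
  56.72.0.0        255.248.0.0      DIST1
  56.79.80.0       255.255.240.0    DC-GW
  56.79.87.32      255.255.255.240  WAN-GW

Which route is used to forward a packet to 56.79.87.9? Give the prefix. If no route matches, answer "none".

Entries matching 56.79.87.9:
  56.0.0.0/9 (56.0.0.0 - 56.127.255.255)
  56.72.0.0/13 (56.72.0.0 - 56.79.255.255)
  56.79.80.0/20 (56.79.80.0 - 56.79.95.255)
Most specific is 56.79.80.0/20.

56.79.80.0/20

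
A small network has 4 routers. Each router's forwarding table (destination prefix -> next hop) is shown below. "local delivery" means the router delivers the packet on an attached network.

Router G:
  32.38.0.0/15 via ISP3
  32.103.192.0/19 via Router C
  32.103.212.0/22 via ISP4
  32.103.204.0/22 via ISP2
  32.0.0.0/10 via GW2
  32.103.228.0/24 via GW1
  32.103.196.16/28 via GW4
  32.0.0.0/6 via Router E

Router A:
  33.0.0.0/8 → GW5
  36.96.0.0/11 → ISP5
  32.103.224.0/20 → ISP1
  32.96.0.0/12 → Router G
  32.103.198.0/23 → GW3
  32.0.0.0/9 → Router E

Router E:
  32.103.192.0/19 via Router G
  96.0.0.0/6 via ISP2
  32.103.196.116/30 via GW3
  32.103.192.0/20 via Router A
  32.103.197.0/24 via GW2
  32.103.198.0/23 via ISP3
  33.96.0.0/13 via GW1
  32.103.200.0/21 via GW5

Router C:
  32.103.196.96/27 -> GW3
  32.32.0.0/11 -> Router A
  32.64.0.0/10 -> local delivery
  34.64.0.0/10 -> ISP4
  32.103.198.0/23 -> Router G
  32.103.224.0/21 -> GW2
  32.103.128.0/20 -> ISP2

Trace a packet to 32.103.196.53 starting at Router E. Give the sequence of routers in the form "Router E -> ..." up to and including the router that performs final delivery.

At Router E: longest match for 32.103.196.53 is 32.103.192.0/20 -> Router A
At Router A: longest match for 32.103.196.53 is 32.96.0.0/12 -> Router G
At Router G: longest match for 32.103.196.53 is 32.103.192.0/19 -> Router C
At Router C: longest match for 32.103.196.53 is 32.64.0.0/10 -> local delivery

Router E -> Router A -> Router G -> Router C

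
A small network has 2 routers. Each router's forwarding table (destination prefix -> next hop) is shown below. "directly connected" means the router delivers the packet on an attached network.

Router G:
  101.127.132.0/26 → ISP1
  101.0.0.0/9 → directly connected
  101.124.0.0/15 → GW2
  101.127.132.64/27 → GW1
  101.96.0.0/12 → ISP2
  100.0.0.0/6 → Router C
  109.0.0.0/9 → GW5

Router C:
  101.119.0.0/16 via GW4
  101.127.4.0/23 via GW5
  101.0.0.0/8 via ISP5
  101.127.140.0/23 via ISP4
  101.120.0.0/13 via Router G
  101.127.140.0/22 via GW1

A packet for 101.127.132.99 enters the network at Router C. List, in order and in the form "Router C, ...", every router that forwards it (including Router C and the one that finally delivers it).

At Router C: longest match for 101.127.132.99 is 101.120.0.0/13 -> Router G
At Router G: longest match for 101.127.132.99 is 101.0.0.0/9 -> directly connected

Router C, Router G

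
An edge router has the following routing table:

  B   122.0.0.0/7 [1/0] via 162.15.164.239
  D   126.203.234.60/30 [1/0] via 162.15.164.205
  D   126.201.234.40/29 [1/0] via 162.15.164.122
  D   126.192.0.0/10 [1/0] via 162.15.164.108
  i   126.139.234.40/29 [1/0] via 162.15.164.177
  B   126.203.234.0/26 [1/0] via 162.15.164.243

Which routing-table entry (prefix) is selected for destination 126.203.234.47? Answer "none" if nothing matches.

Entries matching 126.203.234.47:
  126.192.0.0/10 (126.192.0.0 - 126.255.255.255)
  126.203.234.0/26 (126.203.234.0 - 126.203.234.63)
Most specific is 126.203.234.0/26.

126.203.234.0/26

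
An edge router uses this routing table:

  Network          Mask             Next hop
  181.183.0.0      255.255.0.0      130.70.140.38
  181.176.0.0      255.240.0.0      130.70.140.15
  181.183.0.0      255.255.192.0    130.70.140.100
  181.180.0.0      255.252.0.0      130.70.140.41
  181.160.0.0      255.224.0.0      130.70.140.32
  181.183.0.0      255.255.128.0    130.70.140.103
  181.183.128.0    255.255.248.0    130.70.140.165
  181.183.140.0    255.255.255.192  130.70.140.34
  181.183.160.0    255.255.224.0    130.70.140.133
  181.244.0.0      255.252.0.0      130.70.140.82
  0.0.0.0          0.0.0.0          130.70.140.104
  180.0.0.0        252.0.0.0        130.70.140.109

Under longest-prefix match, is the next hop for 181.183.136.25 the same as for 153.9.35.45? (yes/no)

no

181.183.136.25: longest match 181.183.0.0/16 -> 130.70.140.38
153.9.35.45: longest match 0.0.0.0/0 -> 130.70.140.104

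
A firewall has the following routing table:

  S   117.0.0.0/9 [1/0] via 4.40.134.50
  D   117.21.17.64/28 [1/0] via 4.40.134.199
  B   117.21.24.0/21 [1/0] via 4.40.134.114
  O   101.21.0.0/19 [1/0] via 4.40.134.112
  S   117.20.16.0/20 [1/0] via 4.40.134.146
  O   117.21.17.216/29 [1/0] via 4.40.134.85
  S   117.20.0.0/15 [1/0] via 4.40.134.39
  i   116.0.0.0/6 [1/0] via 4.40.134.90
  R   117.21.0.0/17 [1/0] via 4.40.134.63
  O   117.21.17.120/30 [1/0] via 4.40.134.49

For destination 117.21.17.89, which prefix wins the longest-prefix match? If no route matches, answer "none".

117.21.0.0/17

Entries matching 117.21.17.89:
  116.0.0.0/6 (116.0.0.0 - 119.255.255.255)
  117.0.0.0/9 (117.0.0.0 - 117.127.255.255)
  117.20.0.0/15 (117.20.0.0 - 117.21.255.255)
  117.21.0.0/17 (117.21.0.0 - 117.21.127.255)
Most specific is 117.21.0.0/17.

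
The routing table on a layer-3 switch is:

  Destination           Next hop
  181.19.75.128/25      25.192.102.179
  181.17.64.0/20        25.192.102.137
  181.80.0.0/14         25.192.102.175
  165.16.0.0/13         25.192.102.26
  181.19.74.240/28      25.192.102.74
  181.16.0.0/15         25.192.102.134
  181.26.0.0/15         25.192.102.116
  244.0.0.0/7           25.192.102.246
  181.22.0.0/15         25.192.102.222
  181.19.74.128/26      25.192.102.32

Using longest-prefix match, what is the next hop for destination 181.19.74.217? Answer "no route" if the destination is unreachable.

no route

No entry's prefix contains 181.19.74.217; there is no default route.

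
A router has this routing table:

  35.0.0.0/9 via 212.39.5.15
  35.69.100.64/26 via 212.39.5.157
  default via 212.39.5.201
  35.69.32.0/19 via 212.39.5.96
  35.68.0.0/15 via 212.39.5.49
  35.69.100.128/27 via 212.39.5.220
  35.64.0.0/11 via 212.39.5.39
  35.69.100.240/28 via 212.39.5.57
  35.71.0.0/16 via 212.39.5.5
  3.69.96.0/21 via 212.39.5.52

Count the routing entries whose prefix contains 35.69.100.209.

4

Prefixes containing 35.69.100.209:
  0.0.0.0/0 (default, matches everything)
  35.0.0.0/9 (35.0.0.0 - 35.127.255.255)
  35.64.0.0/11 (35.64.0.0 - 35.95.255.255)
  35.68.0.0/15 (35.68.0.0 - 35.69.255.255)
Total matching entries: 4.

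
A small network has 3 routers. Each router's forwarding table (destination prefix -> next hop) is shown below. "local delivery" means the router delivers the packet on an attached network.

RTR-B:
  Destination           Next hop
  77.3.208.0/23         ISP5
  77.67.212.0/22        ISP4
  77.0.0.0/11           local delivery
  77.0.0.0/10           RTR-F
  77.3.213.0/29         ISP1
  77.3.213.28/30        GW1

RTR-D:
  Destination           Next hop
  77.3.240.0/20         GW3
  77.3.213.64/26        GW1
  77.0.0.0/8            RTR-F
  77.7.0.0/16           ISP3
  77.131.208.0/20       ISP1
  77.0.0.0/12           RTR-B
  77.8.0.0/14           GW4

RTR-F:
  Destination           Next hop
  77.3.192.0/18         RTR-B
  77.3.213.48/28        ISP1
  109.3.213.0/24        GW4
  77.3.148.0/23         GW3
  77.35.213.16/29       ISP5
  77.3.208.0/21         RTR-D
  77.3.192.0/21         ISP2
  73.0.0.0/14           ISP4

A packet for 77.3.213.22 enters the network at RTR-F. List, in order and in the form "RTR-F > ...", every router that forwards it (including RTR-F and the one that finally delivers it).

At RTR-F: longest match for 77.3.213.22 is 77.3.208.0/21 -> RTR-D
At RTR-D: longest match for 77.3.213.22 is 77.0.0.0/12 -> RTR-B
At RTR-B: longest match for 77.3.213.22 is 77.0.0.0/11 -> local delivery

RTR-F > RTR-D > RTR-B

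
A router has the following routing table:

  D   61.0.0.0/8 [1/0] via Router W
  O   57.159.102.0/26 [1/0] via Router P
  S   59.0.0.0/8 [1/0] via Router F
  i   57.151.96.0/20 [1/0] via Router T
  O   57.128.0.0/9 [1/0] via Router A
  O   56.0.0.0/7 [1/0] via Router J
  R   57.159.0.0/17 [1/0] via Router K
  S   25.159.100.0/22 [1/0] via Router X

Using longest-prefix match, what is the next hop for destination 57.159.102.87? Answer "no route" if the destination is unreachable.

Router K

Routes whose prefix contains 57.159.102.87:
  56.0.0.0/7 (56.0.0.0 - 57.255.255.255) -> Router J
  57.128.0.0/9 (57.128.0.0 - 57.255.255.255) -> Router A
  57.159.0.0/17 (57.159.0.0 - 57.159.127.255) -> Router K
More-specific entries that do NOT match:
  57.159.102.0/26 (57.159.102.0 - 57.159.102.63) does not contain 57.159.102.87
  25.159.100.0/22 (25.159.100.0 - 25.159.103.255) does not contain 57.159.102.87
  57.151.96.0/20 (57.151.96.0 - 57.151.111.255) does not contain 57.159.102.87
Longest matching prefix is /17 -> next hop Router K.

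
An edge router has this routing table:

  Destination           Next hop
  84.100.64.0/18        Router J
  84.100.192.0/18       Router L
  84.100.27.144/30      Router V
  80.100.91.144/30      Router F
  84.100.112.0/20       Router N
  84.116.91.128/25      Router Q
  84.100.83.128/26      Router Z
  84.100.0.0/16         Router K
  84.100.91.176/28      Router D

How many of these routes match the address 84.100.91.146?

Prefixes containing 84.100.91.146:
  84.100.0.0/16 (84.100.0.0 - 84.100.255.255)
  84.100.64.0/18 (84.100.64.0 - 84.100.127.255)
Total matching entries: 2.

2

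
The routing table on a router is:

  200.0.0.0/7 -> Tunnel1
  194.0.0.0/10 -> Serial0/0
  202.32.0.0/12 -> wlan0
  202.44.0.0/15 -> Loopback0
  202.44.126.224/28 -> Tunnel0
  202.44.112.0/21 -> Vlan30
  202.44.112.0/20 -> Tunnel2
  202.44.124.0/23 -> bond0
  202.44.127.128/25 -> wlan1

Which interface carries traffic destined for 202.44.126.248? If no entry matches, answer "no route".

Tunnel2

Routes whose prefix contains 202.44.126.248:
  202.32.0.0/12 (202.32.0.0 - 202.47.255.255) -> wlan0
  202.44.0.0/15 (202.44.0.0 - 202.45.255.255) -> Loopback0
  202.44.112.0/20 (202.44.112.0 - 202.44.127.255) -> Tunnel2
More-specific entries that do NOT match:
  202.44.126.224/28 (202.44.126.224 - 202.44.126.239) does not contain 202.44.126.248
  202.44.127.128/25 (202.44.127.128 - 202.44.127.255) does not contain 202.44.126.248
  202.44.124.0/23 (202.44.124.0 - 202.44.125.255) does not contain 202.44.126.248
  202.44.112.0/21 (202.44.112.0 - 202.44.119.255) does not contain 202.44.126.248
Longest matching prefix is /20 -> interface Tunnel2.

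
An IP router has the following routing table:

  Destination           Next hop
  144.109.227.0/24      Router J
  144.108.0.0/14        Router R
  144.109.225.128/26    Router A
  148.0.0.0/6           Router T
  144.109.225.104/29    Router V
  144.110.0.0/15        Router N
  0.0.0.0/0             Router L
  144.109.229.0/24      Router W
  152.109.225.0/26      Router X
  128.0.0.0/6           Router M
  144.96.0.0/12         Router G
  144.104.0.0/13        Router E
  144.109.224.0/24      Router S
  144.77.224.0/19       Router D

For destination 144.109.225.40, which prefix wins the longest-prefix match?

144.108.0.0/14

Entries matching 144.109.225.40:
  0.0.0.0/0 (default, matches everything)
  144.96.0.0/12 (144.96.0.0 - 144.111.255.255)
  144.104.0.0/13 (144.104.0.0 - 144.111.255.255)
  144.108.0.0/14 (144.108.0.0 - 144.111.255.255)
Most specific is 144.108.0.0/14.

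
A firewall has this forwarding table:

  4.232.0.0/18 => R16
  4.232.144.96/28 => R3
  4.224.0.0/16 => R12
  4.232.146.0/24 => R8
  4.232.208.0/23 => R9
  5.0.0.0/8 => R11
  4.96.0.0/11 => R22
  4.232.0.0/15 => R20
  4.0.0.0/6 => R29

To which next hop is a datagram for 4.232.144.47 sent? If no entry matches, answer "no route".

R20

Routes whose prefix contains 4.232.144.47:
  4.0.0.0/6 (4.0.0.0 - 7.255.255.255) -> R29
  4.232.0.0/15 (4.232.0.0 - 4.233.255.255) -> R20
More-specific entries that do NOT match:
  4.232.144.96/28 (4.232.144.96 - 4.232.144.111) does not contain 4.232.144.47
  4.232.146.0/24 (4.232.146.0 - 4.232.146.255) does not contain 4.232.144.47
  4.232.208.0/23 (4.232.208.0 - 4.232.209.255) does not contain 4.232.144.47
  4.232.0.0/18 (4.232.0.0 - 4.232.63.255) does not contain 4.232.144.47
  4.224.0.0/16 (4.224.0.0 - 4.224.255.255) does not contain 4.232.144.47
Longest matching prefix is /15 -> next hop R20.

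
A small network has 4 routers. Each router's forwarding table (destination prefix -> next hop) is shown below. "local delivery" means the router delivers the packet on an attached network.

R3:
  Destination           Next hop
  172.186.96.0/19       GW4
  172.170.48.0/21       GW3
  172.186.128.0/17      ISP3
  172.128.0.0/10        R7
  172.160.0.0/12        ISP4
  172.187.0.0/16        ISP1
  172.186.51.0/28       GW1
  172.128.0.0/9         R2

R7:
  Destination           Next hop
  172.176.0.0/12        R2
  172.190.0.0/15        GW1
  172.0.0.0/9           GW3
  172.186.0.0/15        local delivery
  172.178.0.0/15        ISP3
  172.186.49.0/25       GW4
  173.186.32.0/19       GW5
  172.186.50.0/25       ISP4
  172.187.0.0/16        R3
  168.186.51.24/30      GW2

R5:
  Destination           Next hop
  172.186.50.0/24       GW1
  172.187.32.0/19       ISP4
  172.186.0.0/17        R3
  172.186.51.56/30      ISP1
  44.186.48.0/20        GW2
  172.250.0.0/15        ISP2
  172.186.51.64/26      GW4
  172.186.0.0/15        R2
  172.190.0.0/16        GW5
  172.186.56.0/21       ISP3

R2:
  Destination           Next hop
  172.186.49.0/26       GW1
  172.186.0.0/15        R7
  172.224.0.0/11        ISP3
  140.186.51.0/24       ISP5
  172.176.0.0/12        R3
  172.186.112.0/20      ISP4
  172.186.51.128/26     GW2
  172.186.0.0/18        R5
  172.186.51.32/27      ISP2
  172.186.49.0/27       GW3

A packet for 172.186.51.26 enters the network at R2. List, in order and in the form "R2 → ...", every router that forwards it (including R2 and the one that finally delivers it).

At R2: longest match for 172.186.51.26 is 172.186.0.0/18 -> R5
At R5: longest match for 172.186.51.26 is 172.186.0.0/17 -> R3
At R3: longest match for 172.186.51.26 is 172.128.0.0/10 -> R7
At R7: longest match for 172.186.51.26 is 172.186.0.0/15 -> local delivery

R2 → R5 → R3 → R7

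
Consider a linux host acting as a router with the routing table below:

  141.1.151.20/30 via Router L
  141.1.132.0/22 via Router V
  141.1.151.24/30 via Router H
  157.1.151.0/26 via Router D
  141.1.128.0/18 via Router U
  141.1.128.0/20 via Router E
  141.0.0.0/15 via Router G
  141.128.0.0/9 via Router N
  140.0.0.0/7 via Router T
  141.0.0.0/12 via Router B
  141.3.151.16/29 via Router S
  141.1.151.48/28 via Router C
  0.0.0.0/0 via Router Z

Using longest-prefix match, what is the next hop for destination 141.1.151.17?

Routes whose prefix contains 141.1.151.17:
  0.0.0.0/0 (default, matches everything) -> Router Z
  140.0.0.0/7 (140.0.0.0 - 141.255.255.255) -> Router T
  141.0.0.0/12 (141.0.0.0 - 141.15.255.255) -> Router B
  141.0.0.0/15 (141.0.0.0 - 141.1.255.255) -> Router G
  141.1.128.0/18 (141.1.128.0 - 141.1.191.255) -> Router U
More-specific entries that do NOT match:
  141.1.151.20/30 (141.1.151.20 - 141.1.151.23) does not contain 141.1.151.17
  141.1.151.24/30 (141.1.151.24 - 141.1.151.27) does not contain 141.1.151.17
  141.3.151.16/29 (141.3.151.16 - 141.3.151.23) does not contain 141.1.151.17
  141.1.151.48/28 (141.1.151.48 - 141.1.151.63) does not contain 141.1.151.17
  157.1.151.0/26 (157.1.151.0 - 157.1.151.63) does not contain 141.1.151.17
  141.1.132.0/22 (141.1.132.0 - 141.1.135.255) does not contain 141.1.151.17
  141.1.128.0/20 (141.1.128.0 - 141.1.143.255) does not contain 141.1.151.17
Longest matching prefix is /18 -> next hop Router U.

Router U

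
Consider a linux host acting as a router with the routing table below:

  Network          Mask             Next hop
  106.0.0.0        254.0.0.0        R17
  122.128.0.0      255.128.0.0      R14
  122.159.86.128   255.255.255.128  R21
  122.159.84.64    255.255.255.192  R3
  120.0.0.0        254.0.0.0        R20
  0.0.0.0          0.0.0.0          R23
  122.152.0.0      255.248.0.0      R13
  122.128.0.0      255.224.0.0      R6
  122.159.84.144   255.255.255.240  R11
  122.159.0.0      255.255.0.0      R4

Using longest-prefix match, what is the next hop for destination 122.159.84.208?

R4

Routes whose prefix contains 122.159.84.208:
  0.0.0.0/0 (default, matches everything) -> R23
  122.128.0.0/9 (122.128.0.0 - 122.255.255.255) -> R14
  122.128.0.0/11 (122.128.0.0 - 122.159.255.255) -> R6
  122.152.0.0/13 (122.152.0.0 - 122.159.255.255) -> R13
  122.159.0.0/16 (122.159.0.0 - 122.159.255.255) -> R4
More-specific entries that do NOT match:
  122.159.84.144/28 (122.159.84.144 - 122.159.84.159) does not contain 122.159.84.208
  122.159.84.64/26 (122.159.84.64 - 122.159.84.127) does not contain 122.159.84.208
  122.159.86.128/25 (122.159.86.128 - 122.159.86.255) does not contain 122.159.84.208
Longest matching prefix is /16 -> next hop R4.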